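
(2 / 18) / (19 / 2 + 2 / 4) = 1 / 90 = 0.01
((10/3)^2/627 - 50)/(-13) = 282050/73359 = 3.84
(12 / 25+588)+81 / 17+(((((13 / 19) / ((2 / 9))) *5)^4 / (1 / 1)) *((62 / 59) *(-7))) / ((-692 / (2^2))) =13484231625955929 / 4522633919800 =2981.50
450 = 450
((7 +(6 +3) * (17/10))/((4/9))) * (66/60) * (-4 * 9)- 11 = -199793/100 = -1997.93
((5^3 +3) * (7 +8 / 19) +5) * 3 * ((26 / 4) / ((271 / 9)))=618.39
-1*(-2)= 2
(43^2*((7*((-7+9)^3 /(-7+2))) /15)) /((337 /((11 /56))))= -0.80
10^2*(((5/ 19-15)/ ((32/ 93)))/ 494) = -81375/ 9386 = -8.67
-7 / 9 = -0.78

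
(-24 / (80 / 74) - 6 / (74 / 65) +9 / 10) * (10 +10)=-19662 / 37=-531.41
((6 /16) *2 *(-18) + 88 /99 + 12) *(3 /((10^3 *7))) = -11 /42000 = -0.00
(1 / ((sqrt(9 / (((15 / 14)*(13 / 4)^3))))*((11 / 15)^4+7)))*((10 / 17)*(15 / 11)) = 16453125*sqrt(2730) / 3864335552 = 0.22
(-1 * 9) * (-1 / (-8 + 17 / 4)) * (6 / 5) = -72 / 25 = -2.88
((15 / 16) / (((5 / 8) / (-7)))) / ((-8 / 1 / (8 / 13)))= 21 / 26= 0.81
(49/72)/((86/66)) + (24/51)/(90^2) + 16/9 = 27238513/11842200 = 2.30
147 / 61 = 2.41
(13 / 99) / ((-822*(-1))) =13 / 81378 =0.00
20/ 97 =0.21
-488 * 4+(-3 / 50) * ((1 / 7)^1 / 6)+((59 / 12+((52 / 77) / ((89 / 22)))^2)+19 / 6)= -56586012779 / 29109675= -1943.89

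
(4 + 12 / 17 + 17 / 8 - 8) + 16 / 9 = 745 / 1224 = 0.61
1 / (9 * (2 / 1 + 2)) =1 / 36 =0.03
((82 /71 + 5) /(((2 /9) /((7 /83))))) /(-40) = -27531 /471440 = -0.06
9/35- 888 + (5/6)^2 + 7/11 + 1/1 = -12271811/13860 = -885.41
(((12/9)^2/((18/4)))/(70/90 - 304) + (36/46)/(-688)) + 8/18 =28631053/64775544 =0.44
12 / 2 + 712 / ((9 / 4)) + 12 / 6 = 2920 / 9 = 324.44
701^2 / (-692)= -491401 / 692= -710.12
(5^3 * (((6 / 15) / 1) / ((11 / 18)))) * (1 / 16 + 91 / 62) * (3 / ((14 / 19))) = 884925 / 1736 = 509.75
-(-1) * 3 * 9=27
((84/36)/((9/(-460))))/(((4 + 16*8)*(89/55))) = -4025/7209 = -0.56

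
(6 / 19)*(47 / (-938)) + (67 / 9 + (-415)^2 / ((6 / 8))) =18416959468 / 80199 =229640.76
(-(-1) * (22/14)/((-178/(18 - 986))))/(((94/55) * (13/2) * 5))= 58564/380653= 0.15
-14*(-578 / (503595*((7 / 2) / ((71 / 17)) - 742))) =-164152 / 7571550825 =-0.00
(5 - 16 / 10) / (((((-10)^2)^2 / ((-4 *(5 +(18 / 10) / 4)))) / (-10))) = 1853 / 25000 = 0.07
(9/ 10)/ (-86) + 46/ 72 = 1216/ 1935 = 0.63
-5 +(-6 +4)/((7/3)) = -41/7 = -5.86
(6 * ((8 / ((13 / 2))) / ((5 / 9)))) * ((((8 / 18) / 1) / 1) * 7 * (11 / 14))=2112 / 65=32.49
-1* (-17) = 17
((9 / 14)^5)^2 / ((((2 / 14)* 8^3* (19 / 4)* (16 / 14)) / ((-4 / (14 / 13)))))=-45328197213 / 401981326229504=-0.00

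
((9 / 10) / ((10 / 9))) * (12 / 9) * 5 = 27 / 5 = 5.40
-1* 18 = -18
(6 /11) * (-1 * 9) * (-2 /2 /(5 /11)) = 54 /5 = 10.80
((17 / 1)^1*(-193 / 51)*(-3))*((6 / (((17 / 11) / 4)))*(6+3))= 458568 / 17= 26974.59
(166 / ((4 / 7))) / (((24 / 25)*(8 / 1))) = 14525 / 384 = 37.83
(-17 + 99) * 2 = 164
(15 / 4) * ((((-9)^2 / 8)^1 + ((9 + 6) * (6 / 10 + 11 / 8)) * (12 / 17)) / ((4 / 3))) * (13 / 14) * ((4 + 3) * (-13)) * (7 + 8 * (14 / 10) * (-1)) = 134822961 / 4352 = 30979.54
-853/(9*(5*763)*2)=-853/68670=-0.01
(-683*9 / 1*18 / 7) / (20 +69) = -110646 / 623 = -177.60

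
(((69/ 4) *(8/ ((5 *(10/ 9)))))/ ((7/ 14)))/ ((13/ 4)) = 4968/ 325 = 15.29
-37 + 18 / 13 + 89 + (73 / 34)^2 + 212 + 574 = 12683549 / 15028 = 843.99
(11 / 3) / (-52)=-11 / 156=-0.07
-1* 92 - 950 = -1042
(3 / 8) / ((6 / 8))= 1 / 2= 0.50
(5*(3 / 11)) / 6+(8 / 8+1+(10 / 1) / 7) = 563 / 154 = 3.66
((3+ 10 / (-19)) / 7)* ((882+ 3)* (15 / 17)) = 623925 / 2261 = 275.95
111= 111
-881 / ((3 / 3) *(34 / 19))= -16739 / 34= -492.32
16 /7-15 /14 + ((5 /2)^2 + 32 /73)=16153 /2044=7.90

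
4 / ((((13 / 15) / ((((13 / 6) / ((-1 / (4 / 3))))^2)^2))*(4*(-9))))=-175760 / 19683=-8.93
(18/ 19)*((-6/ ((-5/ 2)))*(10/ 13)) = 432/ 247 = 1.75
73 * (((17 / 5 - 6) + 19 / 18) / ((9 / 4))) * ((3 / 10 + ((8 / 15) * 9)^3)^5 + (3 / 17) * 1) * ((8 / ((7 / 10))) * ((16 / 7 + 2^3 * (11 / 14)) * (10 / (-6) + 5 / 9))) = 7532800035067445867637873752 / 82364501953125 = 91456875916696.33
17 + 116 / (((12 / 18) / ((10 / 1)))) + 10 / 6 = 5276 / 3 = 1758.67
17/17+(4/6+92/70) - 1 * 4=-107/105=-1.02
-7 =-7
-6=-6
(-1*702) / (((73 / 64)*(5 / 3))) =-134784 / 365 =-369.27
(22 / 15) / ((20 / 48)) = 88 / 25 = 3.52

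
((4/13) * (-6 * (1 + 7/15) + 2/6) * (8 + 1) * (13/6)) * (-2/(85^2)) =508/36125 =0.01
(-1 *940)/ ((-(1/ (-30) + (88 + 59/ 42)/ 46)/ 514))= 1555775200/ 6151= 252930.45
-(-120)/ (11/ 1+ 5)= 15/ 2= 7.50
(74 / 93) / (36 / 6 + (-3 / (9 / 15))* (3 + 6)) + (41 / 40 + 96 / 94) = 2.03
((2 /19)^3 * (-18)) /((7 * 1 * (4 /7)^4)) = -3087 /109744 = -0.03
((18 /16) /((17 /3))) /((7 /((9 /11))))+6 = 63075 /10472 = 6.02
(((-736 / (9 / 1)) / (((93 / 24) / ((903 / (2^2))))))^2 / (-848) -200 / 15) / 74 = -6137830892 / 16960689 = -361.89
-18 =-18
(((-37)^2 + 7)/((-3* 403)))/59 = -1376/71331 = -0.02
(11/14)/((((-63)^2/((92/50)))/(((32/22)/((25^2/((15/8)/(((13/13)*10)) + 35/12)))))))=3427/1302328125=0.00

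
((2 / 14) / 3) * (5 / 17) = 5 / 357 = 0.01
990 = 990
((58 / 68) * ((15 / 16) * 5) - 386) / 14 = -29687 / 1088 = -27.29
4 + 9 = 13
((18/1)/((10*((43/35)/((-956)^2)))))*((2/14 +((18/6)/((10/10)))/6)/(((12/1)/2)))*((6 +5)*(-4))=-271438992/43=-6312534.70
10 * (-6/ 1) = -60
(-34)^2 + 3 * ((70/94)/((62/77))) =3376669/2914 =1158.77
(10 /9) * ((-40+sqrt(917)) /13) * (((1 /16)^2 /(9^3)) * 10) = -125 /682344+25 * sqrt(917) /5458752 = -0.00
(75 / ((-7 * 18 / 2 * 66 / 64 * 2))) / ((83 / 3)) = -400 / 19173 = -0.02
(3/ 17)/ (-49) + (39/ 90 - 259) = -6461671/ 24990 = -258.57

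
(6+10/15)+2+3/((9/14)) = 40/3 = 13.33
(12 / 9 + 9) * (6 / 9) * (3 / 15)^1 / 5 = 62 / 225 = 0.28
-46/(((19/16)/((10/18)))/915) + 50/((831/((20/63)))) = -19586983400/994707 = -19691.21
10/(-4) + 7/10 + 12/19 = -111/95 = -1.17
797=797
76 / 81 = 0.94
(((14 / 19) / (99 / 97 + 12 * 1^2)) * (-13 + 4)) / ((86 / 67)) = -136479 / 343957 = -0.40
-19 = -19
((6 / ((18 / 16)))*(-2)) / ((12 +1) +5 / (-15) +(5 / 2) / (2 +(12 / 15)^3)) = -20096 / 25739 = -0.78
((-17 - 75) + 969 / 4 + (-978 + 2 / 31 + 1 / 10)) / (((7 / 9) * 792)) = -513103 / 381920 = -1.34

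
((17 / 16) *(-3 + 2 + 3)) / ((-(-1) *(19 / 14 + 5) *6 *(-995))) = -119 / 2125320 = -0.00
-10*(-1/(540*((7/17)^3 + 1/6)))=4913/62739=0.08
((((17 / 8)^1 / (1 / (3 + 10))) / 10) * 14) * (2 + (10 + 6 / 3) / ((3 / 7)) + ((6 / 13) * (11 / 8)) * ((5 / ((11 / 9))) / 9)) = 37485 / 32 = 1171.41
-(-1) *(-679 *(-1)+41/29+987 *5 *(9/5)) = 277339/29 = 9563.41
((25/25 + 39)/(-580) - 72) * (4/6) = -48.05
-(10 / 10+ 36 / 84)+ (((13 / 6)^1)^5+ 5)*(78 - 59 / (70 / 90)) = 2024945 / 18144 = 111.60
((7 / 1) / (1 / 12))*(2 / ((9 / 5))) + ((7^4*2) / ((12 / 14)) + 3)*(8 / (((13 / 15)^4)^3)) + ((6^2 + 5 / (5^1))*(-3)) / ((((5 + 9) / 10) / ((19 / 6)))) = 244208864998563563375 / 978519575144202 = 249569.73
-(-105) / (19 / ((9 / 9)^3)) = 105 / 19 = 5.53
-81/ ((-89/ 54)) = 4374/ 89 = 49.15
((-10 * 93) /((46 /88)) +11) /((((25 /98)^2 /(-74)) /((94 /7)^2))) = 5211774708448 /14375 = 362558240.59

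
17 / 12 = 1.42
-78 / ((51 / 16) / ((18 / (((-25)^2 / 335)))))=-501696 / 2125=-236.09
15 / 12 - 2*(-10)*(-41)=-3275 / 4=-818.75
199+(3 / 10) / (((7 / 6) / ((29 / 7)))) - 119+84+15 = 44116 / 245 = 180.07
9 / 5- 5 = -16 / 5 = -3.20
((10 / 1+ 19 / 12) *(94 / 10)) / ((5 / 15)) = 6533 / 20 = 326.65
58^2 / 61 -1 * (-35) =5499 / 61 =90.15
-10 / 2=-5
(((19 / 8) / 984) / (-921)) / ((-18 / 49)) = 931 / 130502016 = 0.00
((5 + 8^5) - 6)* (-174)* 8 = -45611664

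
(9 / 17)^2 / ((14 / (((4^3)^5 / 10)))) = 21743271936 / 10115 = 2149606.72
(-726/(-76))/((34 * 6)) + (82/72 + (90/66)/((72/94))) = 2.97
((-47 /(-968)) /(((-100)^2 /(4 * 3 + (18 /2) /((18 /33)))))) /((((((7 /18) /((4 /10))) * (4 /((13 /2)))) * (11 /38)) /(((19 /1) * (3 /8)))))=339458769 /59628800000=0.01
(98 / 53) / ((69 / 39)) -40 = -47486 / 1219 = -38.95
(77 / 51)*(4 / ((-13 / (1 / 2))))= -154 / 663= -0.23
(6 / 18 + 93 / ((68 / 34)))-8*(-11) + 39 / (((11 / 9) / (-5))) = -24.71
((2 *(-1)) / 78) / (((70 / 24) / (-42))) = 24 / 65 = 0.37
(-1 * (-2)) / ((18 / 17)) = 17 / 9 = 1.89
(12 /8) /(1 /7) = 21 /2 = 10.50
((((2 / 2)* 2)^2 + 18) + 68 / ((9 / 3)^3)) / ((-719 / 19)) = -12578 / 19413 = -0.65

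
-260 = -260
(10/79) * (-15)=-150/79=-1.90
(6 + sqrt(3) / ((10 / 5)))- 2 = sqrt(3) / 2 + 4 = 4.87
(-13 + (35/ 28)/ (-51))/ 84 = -2657/ 17136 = -0.16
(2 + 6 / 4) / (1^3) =7 / 2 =3.50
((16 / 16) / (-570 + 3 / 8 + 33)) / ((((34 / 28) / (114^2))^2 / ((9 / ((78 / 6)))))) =-29425439232 / 199121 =-147776.67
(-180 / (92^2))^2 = 2025 / 4477456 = 0.00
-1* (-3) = 3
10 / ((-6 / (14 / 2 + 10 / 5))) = -15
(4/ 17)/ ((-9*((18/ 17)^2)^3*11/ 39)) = -18458141/ 280600848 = -0.07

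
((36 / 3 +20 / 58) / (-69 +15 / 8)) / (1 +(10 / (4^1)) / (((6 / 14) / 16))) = -16 / 8207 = -0.00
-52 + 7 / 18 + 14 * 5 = 331 / 18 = 18.39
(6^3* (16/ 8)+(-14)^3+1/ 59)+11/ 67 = -9138620/ 3953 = -2311.82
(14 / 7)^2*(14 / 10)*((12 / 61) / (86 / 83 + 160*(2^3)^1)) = 4648 / 5404905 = 0.00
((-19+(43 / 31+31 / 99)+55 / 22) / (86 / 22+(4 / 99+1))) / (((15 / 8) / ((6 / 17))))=-363364 / 645575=-0.56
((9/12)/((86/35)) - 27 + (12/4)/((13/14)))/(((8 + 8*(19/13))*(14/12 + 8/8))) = -314793/572416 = -0.55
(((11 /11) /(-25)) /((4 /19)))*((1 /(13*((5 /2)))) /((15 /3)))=-19 /16250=-0.00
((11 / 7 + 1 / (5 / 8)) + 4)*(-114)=-817.54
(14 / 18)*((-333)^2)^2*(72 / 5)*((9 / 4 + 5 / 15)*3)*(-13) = -69376121351082 / 5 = -13875224270216.40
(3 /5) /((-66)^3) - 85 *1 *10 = -407286001 /479160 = -850.00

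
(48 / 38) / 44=6 / 209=0.03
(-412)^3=-69934528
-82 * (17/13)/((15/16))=-114.38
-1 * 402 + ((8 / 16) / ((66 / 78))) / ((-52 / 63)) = -35439 / 88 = -402.72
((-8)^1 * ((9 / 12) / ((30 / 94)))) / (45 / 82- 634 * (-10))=-7708 / 2599625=-0.00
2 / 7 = 0.29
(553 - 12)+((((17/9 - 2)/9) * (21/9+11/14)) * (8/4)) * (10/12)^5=7155384641/13226976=540.97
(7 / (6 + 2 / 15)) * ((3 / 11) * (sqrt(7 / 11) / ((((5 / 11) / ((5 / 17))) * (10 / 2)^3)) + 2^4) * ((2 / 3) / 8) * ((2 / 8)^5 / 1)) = 21 * sqrt(77) / 1761689600 + 105 / 259072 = 0.00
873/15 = 291/5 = 58.20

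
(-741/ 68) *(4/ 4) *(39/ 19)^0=-741/ 68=-10.90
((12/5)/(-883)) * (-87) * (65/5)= 13572/4415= 3.07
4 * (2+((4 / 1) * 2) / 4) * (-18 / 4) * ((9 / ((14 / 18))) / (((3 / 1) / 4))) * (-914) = 7107264 / 7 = 1015323.43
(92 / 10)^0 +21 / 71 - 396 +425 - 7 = 1654 / 71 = 23.30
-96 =-96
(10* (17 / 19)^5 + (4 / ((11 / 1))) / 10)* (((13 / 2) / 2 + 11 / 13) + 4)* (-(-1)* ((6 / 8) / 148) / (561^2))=82713190927 / 109951262659421040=0.00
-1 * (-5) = 5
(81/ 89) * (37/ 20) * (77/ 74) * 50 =31185/ 356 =87.60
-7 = -7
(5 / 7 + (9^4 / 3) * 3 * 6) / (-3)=-275567 / 21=-13122.24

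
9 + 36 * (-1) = -27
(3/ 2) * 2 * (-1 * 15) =-45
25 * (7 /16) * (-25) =-273.44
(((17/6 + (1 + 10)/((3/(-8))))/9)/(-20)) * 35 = 371/72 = 5.15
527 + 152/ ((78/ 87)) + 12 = 9211/ 13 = 708.54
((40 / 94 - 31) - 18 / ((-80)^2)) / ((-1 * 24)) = 1532941 / 1203200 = 1.27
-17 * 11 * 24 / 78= -748 / 13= -57.54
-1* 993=-993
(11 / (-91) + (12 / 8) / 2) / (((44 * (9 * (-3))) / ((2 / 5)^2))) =-229 / 2702700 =-0.00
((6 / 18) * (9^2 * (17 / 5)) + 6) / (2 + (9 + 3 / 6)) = 978 / 115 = 8.50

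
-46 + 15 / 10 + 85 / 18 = -358 / 9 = -39.78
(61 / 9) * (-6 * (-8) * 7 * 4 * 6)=54656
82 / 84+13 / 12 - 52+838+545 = 111977 / 84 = 1333.06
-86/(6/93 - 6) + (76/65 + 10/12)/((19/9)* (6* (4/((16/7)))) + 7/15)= 11838243/812084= 14.58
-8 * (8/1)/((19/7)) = -448/19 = -23.58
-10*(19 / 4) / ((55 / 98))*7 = -6517 / 11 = -592.45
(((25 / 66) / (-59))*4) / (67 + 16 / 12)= -10 / 26609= -0.00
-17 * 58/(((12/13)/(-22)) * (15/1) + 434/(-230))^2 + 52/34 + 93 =-1781276007323/29110581737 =-61.19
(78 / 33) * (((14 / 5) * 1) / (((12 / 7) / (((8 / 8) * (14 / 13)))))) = 686 / 165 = 4.16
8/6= 4/3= 1.33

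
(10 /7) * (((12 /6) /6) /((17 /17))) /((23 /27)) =90 /161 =0.56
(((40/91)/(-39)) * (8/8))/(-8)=5/3549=0.00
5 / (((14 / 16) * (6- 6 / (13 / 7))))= 130 / 63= 2.06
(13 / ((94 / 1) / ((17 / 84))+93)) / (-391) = -1 / 16767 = -0.00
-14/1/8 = -7/4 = -1.75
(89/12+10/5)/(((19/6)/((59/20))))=6667/760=8.77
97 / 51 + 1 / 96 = 3121 / 1632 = 1.91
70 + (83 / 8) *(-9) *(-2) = 1027 / 4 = 256.75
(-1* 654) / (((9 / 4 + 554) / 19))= -49704 / 2225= -22.34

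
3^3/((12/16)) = 36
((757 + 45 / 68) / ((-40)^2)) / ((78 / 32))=51521 / 265200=0.19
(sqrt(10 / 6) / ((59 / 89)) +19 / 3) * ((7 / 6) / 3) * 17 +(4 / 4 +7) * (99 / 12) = 120.75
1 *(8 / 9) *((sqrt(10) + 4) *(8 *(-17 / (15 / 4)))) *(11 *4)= -10159.19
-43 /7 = -6.14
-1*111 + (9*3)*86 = 2211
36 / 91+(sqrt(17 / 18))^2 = 1.34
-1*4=-4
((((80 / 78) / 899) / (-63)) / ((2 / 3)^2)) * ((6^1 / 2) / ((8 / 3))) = -15 / 327236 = -0.00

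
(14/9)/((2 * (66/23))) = 161/594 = 0.27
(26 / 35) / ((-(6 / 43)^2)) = -24037 / 630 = -38.15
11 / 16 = 0.69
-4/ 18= -2/ 9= -0.22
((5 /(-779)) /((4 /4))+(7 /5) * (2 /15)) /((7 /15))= 10531 /27265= 0.39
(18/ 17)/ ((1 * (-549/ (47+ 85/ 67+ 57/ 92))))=-301347/ 3196034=-0.09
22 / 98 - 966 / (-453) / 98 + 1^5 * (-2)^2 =31418 / 7399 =4.25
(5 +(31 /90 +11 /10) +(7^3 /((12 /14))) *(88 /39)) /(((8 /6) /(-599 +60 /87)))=-307685283 /754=-408070.67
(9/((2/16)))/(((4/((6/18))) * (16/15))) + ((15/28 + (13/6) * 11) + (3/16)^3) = 2580535/86016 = 30.00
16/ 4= 4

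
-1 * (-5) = 5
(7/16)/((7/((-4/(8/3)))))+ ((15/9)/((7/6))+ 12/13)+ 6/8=8759/2912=3.01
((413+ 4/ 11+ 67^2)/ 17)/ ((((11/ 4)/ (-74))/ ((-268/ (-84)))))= -24757.75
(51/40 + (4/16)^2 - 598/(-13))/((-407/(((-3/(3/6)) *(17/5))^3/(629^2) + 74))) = -23970910943/2785915000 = -8.60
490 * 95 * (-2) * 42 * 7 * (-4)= 109485600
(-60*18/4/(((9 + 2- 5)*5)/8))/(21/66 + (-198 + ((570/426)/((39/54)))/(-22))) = 1462032/4015837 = 0.36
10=10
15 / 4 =3.75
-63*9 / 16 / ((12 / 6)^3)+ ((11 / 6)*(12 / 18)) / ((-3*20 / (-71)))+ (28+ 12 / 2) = 535967 / 17280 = 31.02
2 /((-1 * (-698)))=1 /349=0.00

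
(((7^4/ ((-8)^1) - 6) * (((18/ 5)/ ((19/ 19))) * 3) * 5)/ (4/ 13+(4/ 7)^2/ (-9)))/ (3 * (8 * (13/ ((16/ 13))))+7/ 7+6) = -379083159/ 1621352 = -233.81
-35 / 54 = -0.65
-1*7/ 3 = -7/ 3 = -2.33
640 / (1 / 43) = 27520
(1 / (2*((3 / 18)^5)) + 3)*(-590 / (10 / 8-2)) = 3060920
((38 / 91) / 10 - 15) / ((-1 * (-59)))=-6806 / 26845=-0.25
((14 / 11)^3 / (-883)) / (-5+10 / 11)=2744 / 4807935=0.00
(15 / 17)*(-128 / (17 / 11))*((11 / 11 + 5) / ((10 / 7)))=-306.93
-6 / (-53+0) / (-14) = -0.01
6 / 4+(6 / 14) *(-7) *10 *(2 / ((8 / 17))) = -126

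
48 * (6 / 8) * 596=21456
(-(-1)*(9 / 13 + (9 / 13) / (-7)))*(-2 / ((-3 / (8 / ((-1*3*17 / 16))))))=-0.99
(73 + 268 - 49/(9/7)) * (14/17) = 249.44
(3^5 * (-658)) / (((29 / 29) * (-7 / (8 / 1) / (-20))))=-3654720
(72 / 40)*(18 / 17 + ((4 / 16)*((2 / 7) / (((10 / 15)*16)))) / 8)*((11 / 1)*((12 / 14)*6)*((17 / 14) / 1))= 57525633 / 439040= 131.03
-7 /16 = -0.44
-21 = -21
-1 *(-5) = 5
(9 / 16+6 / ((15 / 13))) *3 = 1383 / 80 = 17.29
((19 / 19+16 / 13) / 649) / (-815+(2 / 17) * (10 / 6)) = -1479 / 350599535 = -0.00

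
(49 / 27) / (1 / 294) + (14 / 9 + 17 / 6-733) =-3511 / 18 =-195.06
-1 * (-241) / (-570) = -241 / 570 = -0.42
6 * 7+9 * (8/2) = 78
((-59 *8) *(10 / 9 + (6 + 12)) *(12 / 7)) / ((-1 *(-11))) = -324736 / 231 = -1405.78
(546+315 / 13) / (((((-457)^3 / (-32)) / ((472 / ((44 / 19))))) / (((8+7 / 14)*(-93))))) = -420418154016 / 13648490999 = -30.80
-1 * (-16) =16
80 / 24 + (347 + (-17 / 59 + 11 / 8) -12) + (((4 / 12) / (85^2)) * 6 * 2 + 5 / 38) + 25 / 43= 2842973800663 / 8358400200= 340.13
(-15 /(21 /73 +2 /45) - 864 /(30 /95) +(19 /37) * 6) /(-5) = 112142913 /201835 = 555.62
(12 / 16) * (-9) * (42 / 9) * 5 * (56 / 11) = -8820 / 11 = -801.82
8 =8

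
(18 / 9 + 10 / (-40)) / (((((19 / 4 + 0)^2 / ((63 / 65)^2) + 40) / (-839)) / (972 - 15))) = -21948.83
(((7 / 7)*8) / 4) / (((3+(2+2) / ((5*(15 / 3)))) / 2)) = 100 / 79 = 1.27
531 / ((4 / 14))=3717 / 2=1858.50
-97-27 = -124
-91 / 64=-1.42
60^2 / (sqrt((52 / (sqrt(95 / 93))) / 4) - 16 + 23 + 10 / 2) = 3600 / ((95* sqrt(13))* 93^(1 / 4)* 95^(3 / 4) / 9025 + 12) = 230.97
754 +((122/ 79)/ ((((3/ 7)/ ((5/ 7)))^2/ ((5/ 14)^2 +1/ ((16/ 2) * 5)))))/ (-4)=420206501/ 557424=753.84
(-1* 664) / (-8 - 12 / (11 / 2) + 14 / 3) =10956 / 91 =120.40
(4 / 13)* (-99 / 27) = -44 / 39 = -1.13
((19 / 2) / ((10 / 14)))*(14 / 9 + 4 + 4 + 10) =260.09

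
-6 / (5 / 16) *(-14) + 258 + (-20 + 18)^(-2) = 527.05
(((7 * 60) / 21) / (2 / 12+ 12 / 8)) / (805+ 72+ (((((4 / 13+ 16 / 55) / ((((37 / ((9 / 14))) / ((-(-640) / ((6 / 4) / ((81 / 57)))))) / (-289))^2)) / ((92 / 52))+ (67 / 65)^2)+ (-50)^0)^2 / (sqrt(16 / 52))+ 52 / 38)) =-364024375563333300448020132246509919433258287521282812500 / 10855397925784418089691263929938385040939507504931309844775543634067103630462039+ 2037833497442202885039793281119738273363201539831478972336756595000 * sqrt(13) / 10855397925784418089691263929938385040939507504931309844775543634067103630462039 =0.00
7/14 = 1/2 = 0.50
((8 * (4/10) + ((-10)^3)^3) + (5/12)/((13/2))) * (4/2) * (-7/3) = 2729999991089/585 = 4666666651.43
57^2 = 3249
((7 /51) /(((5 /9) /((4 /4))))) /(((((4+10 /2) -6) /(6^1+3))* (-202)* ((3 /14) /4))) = -588 /8585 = -0.07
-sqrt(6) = -2.45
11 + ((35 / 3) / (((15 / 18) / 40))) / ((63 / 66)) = 1793 / 3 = 597.67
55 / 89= 0.62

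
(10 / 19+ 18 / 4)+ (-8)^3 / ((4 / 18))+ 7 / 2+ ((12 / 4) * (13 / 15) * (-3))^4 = 16696629 / 11875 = 1406.03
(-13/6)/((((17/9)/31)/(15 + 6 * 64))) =-482391/34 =-14187.97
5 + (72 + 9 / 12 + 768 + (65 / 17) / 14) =402707 / 476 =846.02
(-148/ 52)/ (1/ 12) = -444/ 13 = -34.15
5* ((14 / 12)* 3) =35 / 2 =17.50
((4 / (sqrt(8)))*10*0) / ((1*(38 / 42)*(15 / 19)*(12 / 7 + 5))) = 0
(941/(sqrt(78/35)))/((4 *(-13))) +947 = 947- 941 *sqrt(2730)/4056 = 934.88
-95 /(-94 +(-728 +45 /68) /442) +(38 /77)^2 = 21080292292 /17044232667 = 1.24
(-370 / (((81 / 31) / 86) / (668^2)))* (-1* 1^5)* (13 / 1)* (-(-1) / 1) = 5722135615040 / 81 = 70643649568.40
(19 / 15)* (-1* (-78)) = 494 / 5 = 98.80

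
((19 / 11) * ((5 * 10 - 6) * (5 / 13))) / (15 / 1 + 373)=95 / 1261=0.08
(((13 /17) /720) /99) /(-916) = -13 /1109972160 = -0.00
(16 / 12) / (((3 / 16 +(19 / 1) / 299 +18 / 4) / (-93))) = -593216 / 22729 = -26.10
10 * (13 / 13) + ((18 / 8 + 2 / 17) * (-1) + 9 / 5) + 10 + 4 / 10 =6743 / 340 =19.83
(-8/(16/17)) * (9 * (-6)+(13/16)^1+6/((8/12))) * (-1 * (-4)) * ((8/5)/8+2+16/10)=228361/40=5709.02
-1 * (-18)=18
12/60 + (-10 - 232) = -1209/5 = -241.80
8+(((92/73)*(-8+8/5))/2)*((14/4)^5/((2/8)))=-3089568/365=-8464.57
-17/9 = -1.89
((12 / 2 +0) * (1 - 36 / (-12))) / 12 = 2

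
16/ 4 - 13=-9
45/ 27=5/ 3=1.67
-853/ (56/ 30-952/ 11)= 140745/ 13972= 10.07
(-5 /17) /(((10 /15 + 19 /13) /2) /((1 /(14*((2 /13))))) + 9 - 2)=-2535 /80087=-0.03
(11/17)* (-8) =-88/17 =-5.18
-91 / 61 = -1.49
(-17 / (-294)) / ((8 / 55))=935 / 2352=0.40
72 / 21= 24 / 7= 3.43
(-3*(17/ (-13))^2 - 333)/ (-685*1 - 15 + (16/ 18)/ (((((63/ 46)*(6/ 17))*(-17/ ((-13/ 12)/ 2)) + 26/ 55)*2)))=33076175796/ 68471804245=0.48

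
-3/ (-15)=1/ 5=0.20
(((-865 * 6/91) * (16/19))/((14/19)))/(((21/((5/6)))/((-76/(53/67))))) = 176183200/708981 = 248.50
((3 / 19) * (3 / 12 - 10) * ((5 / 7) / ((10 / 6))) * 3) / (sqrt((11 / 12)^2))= -3159 / 1463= -2.16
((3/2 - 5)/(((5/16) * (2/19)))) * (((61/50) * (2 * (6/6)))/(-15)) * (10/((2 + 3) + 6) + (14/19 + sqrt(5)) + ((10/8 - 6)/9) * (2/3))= 2494534/111375 + 32452 * sqrt(5)/1875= 61.10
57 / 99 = 0.58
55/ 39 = 1.41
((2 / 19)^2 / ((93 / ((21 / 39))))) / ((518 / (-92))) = -184 / 16148613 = -0.00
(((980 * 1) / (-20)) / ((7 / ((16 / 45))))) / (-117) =112 / 5265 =0.02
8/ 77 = 0.10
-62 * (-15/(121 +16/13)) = 7.61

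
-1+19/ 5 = 14/ 5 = 2.80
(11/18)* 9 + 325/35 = 14.79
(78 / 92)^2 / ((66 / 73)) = 37011 / 46552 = 0.80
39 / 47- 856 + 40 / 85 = -682905 / 799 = -854.70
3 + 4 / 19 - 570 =-10769 / 19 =-566.79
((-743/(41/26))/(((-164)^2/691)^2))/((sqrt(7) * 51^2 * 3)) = -4611988979 * sqrt(7)/810007239017088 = -0.00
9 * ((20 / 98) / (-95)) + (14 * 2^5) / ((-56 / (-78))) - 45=539031 / 931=578.98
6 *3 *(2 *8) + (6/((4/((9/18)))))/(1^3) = 1155/4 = 288.75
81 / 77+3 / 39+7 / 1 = 8137 / 1001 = 8.13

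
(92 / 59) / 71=92 / 4189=0.02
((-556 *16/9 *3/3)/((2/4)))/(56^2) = -278/441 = -0.63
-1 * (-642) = 642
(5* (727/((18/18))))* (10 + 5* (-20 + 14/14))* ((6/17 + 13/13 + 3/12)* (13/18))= -25753975/72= -357694.10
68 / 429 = 0.16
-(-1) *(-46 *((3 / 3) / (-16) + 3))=-1081 / 8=-135.12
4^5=1024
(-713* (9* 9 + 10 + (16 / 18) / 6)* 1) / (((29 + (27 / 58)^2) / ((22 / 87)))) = -407088776 / 723735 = -562.48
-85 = -85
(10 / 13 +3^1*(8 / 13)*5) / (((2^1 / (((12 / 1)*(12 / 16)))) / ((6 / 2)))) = 135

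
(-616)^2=379456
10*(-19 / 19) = -10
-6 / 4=-3 / 2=-1.50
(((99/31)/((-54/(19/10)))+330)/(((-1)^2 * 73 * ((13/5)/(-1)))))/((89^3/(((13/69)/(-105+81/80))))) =12271820/2747236472913951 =0.00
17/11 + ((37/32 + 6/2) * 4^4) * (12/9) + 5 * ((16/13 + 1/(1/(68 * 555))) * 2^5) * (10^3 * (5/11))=1177527009271/429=2744818203.43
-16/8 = -2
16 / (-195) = -16 / 195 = -0.08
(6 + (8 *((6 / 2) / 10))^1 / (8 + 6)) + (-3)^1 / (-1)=321 / 35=9.17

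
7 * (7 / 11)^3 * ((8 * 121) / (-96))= -2401 / 132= -18.19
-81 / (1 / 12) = -972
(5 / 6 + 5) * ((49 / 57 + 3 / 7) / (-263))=-1285 / 44973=-0.03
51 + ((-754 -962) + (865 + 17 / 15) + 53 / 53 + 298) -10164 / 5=-2532.67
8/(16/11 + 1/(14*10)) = 12320/2251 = 5.47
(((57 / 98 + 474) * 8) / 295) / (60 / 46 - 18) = -356569 / 462560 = -0.77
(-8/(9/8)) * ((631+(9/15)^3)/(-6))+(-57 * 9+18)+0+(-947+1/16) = -37466801/54000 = -693.83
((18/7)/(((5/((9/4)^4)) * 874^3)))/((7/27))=1594323/20936802288640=0.00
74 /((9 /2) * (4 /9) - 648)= -37 /323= -0.11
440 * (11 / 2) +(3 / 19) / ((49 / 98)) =45986 / 19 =2420.32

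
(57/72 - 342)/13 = -26.25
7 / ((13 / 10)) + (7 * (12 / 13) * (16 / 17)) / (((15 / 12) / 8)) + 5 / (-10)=7447 / 170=43.81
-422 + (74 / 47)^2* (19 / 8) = -1838385 / 4418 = -416.11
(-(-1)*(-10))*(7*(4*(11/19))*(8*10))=-246400/19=-12968.42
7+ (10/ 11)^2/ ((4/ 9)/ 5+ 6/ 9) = 8.09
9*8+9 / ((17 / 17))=81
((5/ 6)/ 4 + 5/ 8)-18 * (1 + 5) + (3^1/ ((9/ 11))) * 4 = -185/ 2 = -92.50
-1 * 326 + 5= -321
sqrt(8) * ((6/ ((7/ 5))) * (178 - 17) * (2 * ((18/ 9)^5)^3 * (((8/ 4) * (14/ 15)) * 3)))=716245723.38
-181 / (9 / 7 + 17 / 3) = -3801 / 146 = -26.03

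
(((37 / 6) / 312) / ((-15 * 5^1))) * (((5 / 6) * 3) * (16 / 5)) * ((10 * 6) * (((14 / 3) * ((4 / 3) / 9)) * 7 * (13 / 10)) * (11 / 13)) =-159544 / 236925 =-0.67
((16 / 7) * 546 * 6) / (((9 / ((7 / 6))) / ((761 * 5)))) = 3693386.67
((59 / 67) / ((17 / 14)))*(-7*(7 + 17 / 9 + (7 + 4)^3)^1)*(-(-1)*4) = -278900552 / 10251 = -27207.16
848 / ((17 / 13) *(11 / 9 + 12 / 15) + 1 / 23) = 438840 / 1391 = 315.49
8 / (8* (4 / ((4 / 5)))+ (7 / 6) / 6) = 288 / 1447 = 0.20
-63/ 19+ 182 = 178.68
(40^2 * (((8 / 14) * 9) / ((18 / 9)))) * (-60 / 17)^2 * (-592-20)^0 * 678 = 70295040000 / 2023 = 34747918.93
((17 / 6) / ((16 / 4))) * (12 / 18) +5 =5.47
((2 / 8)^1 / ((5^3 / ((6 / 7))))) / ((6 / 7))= 1 / 500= 0.00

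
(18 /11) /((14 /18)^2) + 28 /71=118610 /38269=3.10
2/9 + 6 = 56/9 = 6.22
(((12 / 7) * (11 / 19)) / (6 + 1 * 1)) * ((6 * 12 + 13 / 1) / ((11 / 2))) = 2.19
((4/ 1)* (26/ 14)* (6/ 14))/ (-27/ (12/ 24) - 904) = -78/ 23471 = -0.00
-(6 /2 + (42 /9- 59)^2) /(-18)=13298 /81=164.17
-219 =-219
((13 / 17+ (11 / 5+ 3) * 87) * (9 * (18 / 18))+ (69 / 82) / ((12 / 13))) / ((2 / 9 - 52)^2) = 9212413743 / 6054309280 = 1.52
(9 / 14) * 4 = 18 / 7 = 2.57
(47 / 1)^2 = 2209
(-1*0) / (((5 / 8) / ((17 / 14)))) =0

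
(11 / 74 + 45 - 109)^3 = -105488578125 / 405224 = -260321.64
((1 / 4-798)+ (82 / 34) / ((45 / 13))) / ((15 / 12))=-2438983 / 3825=-637.64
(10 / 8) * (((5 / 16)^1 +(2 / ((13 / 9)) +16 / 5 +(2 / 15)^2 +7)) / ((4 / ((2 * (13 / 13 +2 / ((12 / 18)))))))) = 557617 / 18720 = 29.79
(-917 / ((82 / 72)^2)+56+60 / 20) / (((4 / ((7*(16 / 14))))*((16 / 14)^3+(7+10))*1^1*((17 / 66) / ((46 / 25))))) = -2268582866088 / 4531597775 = -500.61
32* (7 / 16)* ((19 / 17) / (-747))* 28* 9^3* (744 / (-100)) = 112211568 / 35275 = 3181.05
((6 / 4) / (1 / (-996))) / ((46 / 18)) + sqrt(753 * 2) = -13446 / 23 + sqrt(1506) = -545.80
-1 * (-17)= 17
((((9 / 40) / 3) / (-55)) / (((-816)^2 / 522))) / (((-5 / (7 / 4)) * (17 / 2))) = 609 / 13835008000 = 0.00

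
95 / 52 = 1.83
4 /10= 2 /5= 0.40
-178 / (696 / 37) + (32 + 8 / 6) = 2769 / 116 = 23.87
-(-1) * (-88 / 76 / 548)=-0.00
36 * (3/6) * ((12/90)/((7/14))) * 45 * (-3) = -648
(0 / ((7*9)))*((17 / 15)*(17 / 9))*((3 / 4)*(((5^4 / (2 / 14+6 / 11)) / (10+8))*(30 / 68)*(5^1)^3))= 0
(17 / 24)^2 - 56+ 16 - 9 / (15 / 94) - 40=-391387 / 2880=-135.90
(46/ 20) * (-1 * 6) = -69/ 5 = -13.80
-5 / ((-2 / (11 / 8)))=55 / 16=3.44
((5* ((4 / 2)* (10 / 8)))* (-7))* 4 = -350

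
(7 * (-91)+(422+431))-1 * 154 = 62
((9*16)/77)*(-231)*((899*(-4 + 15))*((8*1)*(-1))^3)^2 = -11074609524768768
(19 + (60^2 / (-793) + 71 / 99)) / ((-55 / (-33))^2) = 1191536 / 218075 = 5.46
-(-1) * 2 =2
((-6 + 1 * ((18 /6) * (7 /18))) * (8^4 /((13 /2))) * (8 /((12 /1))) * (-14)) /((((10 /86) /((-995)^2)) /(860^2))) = 20943896953520128000 /117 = 179007666269402803.42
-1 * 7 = -7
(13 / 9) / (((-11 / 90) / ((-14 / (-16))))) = -455 / 44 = -10.34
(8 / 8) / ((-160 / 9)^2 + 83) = 0.00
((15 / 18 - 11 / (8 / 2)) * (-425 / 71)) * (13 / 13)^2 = 9775 / 852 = 11.47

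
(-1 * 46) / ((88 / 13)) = -299 / 44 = -6.80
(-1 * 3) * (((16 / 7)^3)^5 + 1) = -3458778756505070757 / 4747561509943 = -728537.96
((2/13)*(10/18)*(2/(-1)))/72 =-5/2106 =-0.00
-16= -16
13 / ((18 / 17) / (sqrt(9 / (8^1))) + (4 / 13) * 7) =341887 / 44476 - 112047 * sqrt(2) / 44476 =4.12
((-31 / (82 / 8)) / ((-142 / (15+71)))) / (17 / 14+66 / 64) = 1194368 / 1464233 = 0.82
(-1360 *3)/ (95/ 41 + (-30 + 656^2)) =-167280/ 17642641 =-0.01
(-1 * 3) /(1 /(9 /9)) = -3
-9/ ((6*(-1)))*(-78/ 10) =-117/ 10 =-11.70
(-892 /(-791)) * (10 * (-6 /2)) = -26760 /791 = -33.83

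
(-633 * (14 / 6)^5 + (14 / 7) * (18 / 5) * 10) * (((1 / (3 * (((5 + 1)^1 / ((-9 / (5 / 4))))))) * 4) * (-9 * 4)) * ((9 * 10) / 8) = -28323560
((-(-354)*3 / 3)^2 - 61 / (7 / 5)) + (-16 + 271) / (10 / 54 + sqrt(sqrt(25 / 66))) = -1673055*sqrt(66) / 176597 + 61965*sqrt(5)*66^(3 / 4) / 176597 + 9034497*sqrt(5)*66^(1 / 4) / 176597 + 154853844029 / 1236179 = 125535.40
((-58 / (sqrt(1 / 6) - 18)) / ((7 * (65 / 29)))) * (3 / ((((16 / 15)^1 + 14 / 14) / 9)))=4698 * sqrt(6) / 189007 + 507384 / 189007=2.75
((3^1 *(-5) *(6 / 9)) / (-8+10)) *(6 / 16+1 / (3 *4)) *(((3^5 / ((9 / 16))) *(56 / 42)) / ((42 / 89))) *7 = -19580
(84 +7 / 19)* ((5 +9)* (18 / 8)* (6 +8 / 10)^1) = 1716813 / 95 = 18071.72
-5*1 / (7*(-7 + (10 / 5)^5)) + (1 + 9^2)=2869 / 35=81.97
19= 19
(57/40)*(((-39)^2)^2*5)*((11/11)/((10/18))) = 1186795233/40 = 29669880.82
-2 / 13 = -0.15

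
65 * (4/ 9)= 260/ 9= 28.89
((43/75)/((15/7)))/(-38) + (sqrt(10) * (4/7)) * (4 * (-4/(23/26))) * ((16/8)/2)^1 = -1664 * sqrt(10)/161 -301/42750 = -32.69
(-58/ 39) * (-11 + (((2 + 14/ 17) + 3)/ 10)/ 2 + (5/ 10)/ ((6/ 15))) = 15544/ 1105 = 14.07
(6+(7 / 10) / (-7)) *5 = 59 / 2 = 29.50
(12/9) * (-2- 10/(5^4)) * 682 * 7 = -12832.51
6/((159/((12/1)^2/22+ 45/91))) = 14094/53053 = 0.27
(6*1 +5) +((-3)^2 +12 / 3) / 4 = 57 / 4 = 14.25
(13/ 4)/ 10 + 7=293/ 40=7.32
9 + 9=18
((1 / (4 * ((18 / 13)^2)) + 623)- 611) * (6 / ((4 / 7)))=127.37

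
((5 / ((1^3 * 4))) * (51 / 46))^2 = 65025 / 33856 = 1.92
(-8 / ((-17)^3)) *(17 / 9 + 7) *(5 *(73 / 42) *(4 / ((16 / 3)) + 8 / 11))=1898000 / 10214127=0.19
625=625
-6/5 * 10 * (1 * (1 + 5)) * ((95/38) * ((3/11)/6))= -90/11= -8.18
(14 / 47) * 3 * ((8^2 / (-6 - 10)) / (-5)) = 168 / 235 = 0.71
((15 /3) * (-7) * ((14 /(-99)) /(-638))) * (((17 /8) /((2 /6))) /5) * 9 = -2499 /28072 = -0.09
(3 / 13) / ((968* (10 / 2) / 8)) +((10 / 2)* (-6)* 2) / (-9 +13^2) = -0.37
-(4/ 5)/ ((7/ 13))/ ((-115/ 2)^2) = -0.00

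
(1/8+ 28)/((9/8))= 25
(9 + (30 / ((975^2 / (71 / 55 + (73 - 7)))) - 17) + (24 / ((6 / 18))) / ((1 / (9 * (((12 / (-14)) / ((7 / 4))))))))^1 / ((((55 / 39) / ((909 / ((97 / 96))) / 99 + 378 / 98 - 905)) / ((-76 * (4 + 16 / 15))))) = -79255276.50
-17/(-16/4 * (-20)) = -17/80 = -0.21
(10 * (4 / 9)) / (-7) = -40 / 63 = -0.63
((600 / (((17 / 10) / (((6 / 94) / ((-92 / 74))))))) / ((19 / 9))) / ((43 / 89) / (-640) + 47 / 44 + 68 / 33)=-2.74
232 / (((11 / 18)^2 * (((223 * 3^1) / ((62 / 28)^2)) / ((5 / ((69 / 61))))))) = 20.13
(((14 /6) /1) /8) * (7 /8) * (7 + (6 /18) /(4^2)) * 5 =8.96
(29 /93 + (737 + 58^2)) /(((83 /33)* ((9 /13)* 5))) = 54543346 /115785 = 471.07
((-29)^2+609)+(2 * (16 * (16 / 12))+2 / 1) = 4484 / 3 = 1494.67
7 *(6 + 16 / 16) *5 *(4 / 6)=490 / 3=163.33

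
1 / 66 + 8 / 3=59 / 22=2.68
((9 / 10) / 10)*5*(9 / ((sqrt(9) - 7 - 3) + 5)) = -81 / 40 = -2.02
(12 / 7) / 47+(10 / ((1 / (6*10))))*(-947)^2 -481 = 177029938363 / 329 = 538084919.04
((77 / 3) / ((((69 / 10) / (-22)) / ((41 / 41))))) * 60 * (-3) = 338800 / 23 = 14730.43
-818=-818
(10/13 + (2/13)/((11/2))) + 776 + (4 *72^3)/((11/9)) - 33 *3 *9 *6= 174026668/143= 1216969.71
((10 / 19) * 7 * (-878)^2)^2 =2911884493134400 / 361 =8066162030843.21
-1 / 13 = -0.08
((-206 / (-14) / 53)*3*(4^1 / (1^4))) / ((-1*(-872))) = 309 / 80878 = 0.00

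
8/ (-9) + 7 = 55/ 9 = 6.11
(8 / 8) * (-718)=-718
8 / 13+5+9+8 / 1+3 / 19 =5625 / 247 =22.77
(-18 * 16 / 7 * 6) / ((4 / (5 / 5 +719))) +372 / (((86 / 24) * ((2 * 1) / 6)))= -44122.84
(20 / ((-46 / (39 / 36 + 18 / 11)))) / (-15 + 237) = -1795 / 336996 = -0.01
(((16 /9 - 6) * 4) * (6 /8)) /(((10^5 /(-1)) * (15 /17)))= 323 /2250000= 0.00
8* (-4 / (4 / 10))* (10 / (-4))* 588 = 117600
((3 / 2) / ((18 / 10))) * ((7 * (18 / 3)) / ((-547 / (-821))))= 28735 / 547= 52.53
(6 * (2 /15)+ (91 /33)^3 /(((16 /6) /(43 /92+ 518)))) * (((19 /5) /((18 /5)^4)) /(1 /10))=426925681824875 /462762761472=922.56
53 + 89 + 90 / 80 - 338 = -1559 / 8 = -194.88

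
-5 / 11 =-0.45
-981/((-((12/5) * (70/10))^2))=2725/784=3.48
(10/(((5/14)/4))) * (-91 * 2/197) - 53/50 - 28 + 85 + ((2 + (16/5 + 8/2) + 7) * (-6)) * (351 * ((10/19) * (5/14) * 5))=-42069071903/1310050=-32112.57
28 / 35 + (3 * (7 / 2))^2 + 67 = 3561 / 20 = 178.05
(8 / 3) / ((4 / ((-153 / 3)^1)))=-34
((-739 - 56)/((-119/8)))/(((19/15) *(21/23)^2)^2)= 47.93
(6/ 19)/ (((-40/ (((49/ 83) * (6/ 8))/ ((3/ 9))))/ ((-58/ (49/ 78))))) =0.97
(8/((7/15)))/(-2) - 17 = -179/7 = -25.57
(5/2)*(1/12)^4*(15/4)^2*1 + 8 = 589949/73728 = 8.00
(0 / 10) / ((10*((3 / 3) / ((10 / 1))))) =0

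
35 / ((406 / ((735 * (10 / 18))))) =6125 / 174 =35.20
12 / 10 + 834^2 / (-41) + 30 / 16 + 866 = -26396957 / 1640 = -16095.71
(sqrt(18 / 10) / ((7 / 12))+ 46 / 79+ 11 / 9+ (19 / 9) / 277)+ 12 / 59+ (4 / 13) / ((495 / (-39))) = 424202132 / 213031005+ 36 * sqrt(5) / 35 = 4.29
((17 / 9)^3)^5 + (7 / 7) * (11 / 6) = 5725601037170645299 / 411782264189298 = 13904.44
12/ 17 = 0.71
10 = 10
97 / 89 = 1.09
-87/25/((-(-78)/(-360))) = 1044/65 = 16.06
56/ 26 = 28/ 13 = 2.15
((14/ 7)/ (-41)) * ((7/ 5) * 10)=-0.68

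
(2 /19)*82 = 164 /19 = 8.63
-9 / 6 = -3 / 2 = -1.50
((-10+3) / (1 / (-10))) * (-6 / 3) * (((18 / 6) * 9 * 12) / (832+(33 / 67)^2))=-203621040 / 3735937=-54.50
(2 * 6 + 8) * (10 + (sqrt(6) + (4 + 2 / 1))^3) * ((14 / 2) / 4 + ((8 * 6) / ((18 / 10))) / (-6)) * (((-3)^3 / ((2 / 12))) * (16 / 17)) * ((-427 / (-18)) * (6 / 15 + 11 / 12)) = 497359352 * sqrt(6) / 17 + 4371526936 / 51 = 157379545.68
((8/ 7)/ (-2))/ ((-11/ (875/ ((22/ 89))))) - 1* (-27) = 25517/ 121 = 210.88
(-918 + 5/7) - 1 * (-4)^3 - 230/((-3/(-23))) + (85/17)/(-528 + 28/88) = -637905251/243789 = -2616.63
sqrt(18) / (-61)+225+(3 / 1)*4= 237-3*sqrt(2) / 61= 236.93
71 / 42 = 1.69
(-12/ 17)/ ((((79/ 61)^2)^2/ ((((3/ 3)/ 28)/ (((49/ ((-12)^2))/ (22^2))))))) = -12.75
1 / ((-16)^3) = -1 / 4096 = -0.00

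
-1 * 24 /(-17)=24 /17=1.41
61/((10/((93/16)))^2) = 527589/25600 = 20.61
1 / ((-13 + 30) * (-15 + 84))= 1 / 1173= 0.00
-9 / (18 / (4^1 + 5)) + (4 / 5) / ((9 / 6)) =-119 / 30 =-3.97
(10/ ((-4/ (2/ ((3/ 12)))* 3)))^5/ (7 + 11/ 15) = -4000000/ 2349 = -1702.85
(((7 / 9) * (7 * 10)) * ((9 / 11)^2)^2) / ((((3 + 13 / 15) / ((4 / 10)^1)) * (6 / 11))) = 178605 / 38599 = 4.63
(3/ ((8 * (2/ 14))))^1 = 21/ 8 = 2.62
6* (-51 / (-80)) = 153 / 40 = 3.82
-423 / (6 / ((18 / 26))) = -1269 / 26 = -48.81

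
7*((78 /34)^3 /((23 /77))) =31972941 /112999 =282.95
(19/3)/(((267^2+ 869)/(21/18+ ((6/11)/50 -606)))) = -18961183/357182100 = -0.05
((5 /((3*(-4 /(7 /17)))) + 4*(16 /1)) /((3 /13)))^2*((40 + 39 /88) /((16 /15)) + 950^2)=36411912701782100665 /527357952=69045915708.09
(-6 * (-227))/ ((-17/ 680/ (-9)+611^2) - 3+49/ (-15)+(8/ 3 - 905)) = 98064/ 26813693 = 0.00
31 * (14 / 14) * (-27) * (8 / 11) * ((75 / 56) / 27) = -2325 / 77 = -30.19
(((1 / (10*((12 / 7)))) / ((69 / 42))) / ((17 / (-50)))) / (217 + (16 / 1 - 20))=-245 / 499698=-0.00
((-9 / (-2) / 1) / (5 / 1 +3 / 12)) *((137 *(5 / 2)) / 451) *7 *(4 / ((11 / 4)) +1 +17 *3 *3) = 3514050 / 4961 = 708.34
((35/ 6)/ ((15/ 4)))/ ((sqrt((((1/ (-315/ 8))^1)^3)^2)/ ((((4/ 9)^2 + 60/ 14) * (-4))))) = -54494125/ 32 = -1702941.41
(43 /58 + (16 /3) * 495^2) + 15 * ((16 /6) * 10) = 75817643 /58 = 1307200.74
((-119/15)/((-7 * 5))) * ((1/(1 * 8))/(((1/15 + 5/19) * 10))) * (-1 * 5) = -0.04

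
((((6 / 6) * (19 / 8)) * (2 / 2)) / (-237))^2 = 361 / 3594816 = 0.00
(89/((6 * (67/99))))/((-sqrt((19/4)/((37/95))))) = -2937 * sqrt(185)/6365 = -6.28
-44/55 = -4/5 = -0.80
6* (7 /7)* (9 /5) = 54 /5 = 10.80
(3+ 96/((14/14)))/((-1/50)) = -4950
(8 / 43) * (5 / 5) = 8 / 43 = 0.19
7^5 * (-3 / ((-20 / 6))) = 151263 / 10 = 15126.30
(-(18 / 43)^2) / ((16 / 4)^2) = -81 / 7396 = -0.01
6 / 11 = 0.55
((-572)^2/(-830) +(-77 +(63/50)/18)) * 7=-27372513/8300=-3297.89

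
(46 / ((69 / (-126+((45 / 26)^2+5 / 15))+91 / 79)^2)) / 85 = 17767751313855694 / 11406225333650485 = 1.56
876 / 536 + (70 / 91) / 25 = 14503 / 8710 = 1.67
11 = 11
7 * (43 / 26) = 301 / 26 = 11.58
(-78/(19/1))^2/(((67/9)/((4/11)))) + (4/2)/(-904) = 98732791/120257764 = 0.82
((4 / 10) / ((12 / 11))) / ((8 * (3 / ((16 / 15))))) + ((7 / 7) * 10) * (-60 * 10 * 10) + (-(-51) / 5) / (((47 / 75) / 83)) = -1860640358 / 31725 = -58649.03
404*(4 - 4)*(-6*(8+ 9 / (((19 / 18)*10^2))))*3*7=0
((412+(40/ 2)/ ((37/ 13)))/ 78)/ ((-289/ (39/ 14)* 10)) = -114/ 22015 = -0.01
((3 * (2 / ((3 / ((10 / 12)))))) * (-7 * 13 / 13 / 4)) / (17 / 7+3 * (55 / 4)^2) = -980 / 191391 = -0.01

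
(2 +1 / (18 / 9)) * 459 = 2295 / 2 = 1147.50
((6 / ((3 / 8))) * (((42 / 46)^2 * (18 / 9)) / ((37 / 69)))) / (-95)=-42336 / 80845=-0.52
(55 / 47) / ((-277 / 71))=-3905 / 13019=-0.30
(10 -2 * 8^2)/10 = -59/5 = -11.80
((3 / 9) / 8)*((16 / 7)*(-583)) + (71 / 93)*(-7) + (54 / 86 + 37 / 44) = -73161371 / 1231692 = -59.40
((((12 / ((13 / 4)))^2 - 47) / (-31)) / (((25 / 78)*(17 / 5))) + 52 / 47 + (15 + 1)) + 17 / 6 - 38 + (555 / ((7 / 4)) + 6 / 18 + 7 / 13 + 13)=21228565541 / 67619370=313.94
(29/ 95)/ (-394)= -29/ 37430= -0.00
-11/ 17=-0.65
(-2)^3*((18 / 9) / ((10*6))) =-4 / 15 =-0.27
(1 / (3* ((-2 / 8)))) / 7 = -4 / 21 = -0.19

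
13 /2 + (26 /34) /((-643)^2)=91372255 /14057266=6.50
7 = 7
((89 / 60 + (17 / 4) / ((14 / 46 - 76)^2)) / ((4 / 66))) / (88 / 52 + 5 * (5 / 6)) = 28946893404 / 6926020085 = 4.18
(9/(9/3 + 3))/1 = 3/2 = 1.50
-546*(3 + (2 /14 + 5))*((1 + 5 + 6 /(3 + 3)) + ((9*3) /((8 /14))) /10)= -1042587 /20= -52129.35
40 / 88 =5 / 11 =0.45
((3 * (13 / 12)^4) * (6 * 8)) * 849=8082763 / 48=168390.90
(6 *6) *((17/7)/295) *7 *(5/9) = 68/59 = 1.15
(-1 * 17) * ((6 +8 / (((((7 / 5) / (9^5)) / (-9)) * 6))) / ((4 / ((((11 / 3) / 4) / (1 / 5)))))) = 552101605 / 56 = 9858957.23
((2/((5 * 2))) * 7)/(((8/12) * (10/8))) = 42/25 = 1.68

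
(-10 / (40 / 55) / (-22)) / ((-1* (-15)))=1 / 24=0.04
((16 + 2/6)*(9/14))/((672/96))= 3/2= 1.50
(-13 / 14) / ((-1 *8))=13 / 112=0.12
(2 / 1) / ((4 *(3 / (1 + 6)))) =7 / 6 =1.17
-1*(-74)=74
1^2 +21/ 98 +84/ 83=2587/ 1162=2.23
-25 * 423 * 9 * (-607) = 57771225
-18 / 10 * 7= -63 / 5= -12.60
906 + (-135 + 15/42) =10799/14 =771.36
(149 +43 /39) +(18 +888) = 41188 /39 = 1056.10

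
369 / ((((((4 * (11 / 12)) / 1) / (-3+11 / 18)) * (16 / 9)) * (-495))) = 5289 / 19360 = 0.27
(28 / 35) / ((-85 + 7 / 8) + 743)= 32 / 26355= 0.00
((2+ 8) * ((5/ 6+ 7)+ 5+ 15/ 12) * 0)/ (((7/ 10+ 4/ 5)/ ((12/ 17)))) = 0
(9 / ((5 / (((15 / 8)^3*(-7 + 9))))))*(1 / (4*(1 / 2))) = 6075 / 512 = 11.87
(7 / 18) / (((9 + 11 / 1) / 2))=0.04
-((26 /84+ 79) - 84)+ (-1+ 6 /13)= 2267 /546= 4.15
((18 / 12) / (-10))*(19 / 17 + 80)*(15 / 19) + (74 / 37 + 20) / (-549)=-6842063 / 709308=-9.65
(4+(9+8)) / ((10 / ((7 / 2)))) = 147 / 20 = 7.35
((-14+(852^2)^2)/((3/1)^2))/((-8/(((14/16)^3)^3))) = -10631896582239473807/4831838208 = -2200383399.56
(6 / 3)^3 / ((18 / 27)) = 12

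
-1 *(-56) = 56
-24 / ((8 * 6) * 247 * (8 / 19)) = -1 / 208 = -0.00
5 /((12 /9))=3.75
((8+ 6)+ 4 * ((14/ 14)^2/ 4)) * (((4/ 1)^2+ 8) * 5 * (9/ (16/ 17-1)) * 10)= -2754000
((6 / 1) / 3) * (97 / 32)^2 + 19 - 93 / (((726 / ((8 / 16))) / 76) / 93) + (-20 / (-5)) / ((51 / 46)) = -1300843429 / 3159552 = -411.72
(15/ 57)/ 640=0.00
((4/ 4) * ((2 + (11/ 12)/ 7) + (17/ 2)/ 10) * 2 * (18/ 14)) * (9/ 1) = 68.99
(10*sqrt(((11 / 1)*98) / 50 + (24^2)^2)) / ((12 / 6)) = sqrt(8294939) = 2880.09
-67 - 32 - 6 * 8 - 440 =-587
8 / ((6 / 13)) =52 / 3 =17.33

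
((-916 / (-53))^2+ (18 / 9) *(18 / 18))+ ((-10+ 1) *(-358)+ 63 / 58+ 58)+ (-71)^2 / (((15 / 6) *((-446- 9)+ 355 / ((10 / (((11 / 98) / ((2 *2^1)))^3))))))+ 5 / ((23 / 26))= 3679801340798772174023 / 1027014127567971370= 3583.01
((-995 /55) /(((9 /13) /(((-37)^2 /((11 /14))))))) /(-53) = 49582442 /57717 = 859.06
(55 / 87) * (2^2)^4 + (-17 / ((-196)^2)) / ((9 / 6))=161.84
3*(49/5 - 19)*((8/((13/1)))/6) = -184/65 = -2.83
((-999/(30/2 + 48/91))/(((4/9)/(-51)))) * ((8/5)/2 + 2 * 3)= 78818103/1570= 50202.61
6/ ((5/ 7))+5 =67/ 5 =13.40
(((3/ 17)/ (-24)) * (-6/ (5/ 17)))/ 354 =1/ 2360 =0.00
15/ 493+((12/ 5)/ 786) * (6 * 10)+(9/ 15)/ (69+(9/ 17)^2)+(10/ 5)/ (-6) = -717923579/ 6465404130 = -0.11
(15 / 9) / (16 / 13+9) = 65 / 399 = 0.16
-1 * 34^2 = -1156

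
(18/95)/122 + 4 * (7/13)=2.16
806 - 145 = 661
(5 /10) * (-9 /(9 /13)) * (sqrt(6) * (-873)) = 11349 * sqrt(6) /2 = 13899.63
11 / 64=0.17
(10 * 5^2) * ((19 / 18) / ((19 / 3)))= 125 / 3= 41.67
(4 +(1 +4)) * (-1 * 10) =-90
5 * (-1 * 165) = -825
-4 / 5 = -0.80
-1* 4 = -4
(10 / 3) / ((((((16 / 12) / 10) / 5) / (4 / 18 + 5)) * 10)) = 1175 / 18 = 65.28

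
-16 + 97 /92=-1375 /92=-14.95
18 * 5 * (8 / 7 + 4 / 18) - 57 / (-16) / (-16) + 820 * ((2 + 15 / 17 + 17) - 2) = 450445697 / 30464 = 14786.16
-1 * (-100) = 100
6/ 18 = 1/ 3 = 0.33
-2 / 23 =-0.09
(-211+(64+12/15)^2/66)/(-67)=40529/18425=2.20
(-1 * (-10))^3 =1000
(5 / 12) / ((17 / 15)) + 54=3697 / 68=54.37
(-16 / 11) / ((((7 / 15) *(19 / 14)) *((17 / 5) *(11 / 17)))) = -2400 / 2299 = -1.04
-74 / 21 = -3.52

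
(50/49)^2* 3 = 7500/2401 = 3.12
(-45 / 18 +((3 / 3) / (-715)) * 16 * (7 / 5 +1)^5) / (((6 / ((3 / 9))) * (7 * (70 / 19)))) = -363555481 / 39414375000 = -0.01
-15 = -15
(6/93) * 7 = 0.45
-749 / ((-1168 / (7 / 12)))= 5243 / 14016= 0.37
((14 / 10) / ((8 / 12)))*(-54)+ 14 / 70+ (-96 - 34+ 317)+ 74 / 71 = 26569 / 355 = 74.84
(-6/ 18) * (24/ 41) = -8/ 41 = -0.20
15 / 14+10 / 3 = 185 / 42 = 4.40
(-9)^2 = 81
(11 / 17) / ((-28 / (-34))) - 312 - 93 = -5659 / 14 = -404.21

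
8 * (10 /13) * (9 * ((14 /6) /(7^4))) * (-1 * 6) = -1440 /4459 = -0.32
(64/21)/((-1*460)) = -16/2415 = -0.01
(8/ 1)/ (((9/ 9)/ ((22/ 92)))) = 44/ 23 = 1.91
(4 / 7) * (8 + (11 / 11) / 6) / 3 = 14 / 9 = 1.56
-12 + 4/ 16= -47/ 4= -11.75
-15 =-15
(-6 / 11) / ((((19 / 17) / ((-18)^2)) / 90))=-2974320 / 209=-14231.20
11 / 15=0.73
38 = 38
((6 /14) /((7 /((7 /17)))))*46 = 138 /119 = 1.16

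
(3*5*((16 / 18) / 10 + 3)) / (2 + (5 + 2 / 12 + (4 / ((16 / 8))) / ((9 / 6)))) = 278 / 51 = 5.45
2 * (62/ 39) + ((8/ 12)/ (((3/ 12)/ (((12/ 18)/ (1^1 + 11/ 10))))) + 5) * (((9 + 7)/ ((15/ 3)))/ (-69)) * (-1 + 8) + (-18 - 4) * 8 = -4231508/ 24219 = -174.72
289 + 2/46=6648/23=289.04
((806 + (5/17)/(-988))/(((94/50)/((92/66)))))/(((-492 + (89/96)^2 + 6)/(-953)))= 2278886543992320/1941227458313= 1173.94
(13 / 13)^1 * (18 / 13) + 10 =148 / 13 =11.38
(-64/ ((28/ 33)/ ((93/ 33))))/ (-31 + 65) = -744/ 119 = -6.25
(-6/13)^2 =36/169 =0.21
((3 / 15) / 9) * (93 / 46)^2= 961 / 10580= 0.09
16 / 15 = 1.07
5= 5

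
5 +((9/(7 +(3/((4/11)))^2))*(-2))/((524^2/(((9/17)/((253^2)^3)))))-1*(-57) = 5697040890896125071327964/91887756304776210827873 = 62.00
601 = 601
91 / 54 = 1.69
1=1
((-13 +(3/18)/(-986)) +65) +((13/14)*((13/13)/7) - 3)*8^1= 8424335/289884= 29.06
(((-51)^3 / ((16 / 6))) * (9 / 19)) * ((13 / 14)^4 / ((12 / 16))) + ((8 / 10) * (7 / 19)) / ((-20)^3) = -21311129345489 / 912380000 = -23357.73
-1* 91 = -91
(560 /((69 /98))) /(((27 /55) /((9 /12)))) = 754600 /621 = 1215.14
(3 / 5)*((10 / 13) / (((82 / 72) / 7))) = 1512 / 533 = 2.84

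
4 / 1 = 4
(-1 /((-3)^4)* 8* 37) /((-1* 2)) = 148 /81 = 1.83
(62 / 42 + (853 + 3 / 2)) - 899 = -1807 / 42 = -43.02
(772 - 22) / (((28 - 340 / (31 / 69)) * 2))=-11625 / 22592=-0.51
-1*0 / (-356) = 0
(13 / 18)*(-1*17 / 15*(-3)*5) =221 / 18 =12.28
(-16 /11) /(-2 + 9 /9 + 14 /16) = 128 /11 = 11.64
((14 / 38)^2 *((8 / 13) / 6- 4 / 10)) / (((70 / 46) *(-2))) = 0.01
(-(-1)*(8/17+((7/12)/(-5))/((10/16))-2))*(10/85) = -4376/21675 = -0.20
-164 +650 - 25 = 461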